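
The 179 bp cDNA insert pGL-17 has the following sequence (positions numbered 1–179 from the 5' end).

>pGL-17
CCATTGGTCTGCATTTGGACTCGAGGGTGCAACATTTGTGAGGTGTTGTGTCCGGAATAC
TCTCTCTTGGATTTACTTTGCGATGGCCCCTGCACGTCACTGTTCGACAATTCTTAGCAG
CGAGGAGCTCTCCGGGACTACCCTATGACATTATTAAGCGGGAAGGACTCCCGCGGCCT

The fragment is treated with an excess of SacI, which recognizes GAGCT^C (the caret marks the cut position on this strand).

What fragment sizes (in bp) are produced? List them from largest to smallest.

The SacI site (GAGCTC) starts at position 125.
SacI cuts after base 5 of each site (before the last base), so after position 129.
Linear molecule, 1 cut → 2 fragments:
  1–129 → 129 bp
  130–179 → 50 bp
Sorted largest to smallest: 129, 50 bp.

129, 50 bp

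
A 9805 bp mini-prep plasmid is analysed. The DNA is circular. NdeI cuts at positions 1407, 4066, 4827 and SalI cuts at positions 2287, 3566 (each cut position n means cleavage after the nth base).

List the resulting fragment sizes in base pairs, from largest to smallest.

6385, 1279, 880, 761, 500 bp

Combined cut positions (sorted): 1407, 2287, 3566, 4066, 4827.
Circular molecule, 5 cuts → 5 fragments:
  2287 − 1407 = 880 bp
  3566 − 2287 = 1279 bp
  4066 − 3566 = 500 bp
  4827 − 4066 = 761 bp
  wrap: 9805 − 4827 + 1407 = 6385 bp
Sorted largest to smallest: 6385, 1279, 880, 761, 500 bp.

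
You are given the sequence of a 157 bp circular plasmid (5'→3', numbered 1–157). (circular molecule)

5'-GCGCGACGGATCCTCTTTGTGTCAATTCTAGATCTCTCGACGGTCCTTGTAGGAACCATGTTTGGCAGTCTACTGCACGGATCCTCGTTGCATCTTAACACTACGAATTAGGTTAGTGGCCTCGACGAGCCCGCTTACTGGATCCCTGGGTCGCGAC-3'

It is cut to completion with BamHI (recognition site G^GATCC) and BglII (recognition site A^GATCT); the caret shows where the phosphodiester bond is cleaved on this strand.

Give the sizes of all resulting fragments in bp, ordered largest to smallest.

61, 49, 25, 22 bp

BamHI sites (GGATCC) start at positions 8, 79, 140.
BamHI cuts after the first base of each site, so after positions 8, 79, 140.
The BglII site (AGATCT) starts at position 30.
BglII cuts after the first base of each site, so after position 30.
Combined cut positions: 8, 30, 79, 140.
Circular molecule, 4 cuts → 4 fragments:
  9–30 → 22 bp
  31–79 → 49 bp
  80–140 → 61 bp
  141–157 then 1–8 → 17 + 8 = 25 bp
Sorted largest to smallest: 61, 49, 25, 22 bp.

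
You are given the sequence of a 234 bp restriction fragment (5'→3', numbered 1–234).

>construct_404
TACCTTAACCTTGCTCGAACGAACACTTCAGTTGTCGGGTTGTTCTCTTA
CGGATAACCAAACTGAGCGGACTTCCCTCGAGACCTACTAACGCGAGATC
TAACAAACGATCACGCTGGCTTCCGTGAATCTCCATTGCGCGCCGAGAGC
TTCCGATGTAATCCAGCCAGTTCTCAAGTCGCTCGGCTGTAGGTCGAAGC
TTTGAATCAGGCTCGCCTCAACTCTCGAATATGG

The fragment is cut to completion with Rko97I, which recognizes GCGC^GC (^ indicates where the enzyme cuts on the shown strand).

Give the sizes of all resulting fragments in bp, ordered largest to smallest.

141, 93 bp

The Rko97I site (GCGCGC) starts at position 138.
Rko97I cuts after base 4 of each site, so after position 141.
Linear molecule, 1 cut → 2 fragments:
  1–141 → 141 bp
  142–234 → 93 bp
Sorted largest to smallest: 141, 93 bp.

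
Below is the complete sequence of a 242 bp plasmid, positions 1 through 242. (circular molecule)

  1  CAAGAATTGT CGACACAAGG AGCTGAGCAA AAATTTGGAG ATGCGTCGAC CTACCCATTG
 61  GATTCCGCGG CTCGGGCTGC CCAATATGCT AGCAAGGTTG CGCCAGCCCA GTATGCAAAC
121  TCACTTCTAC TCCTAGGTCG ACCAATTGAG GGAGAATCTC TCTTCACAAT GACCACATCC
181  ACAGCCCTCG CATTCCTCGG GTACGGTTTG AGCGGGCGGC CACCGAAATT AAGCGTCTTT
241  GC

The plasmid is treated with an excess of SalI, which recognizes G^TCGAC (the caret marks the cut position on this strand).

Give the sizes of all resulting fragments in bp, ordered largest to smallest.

SalI sites (GTCGAC) start at positions 9, 45, 137.
SalI cuts after the first base of each site, so after positions 9, 45, 137.
Circular molecule, 3 cuts → 3 fragments:
  10–45 → 36 bp
  46–137 → 92 bp
  138–242 then 1–9 → 105 + 9 = 114 bp
Sorted largest to smallest: 114, 92, 36 bp.

114, 92, 36 bp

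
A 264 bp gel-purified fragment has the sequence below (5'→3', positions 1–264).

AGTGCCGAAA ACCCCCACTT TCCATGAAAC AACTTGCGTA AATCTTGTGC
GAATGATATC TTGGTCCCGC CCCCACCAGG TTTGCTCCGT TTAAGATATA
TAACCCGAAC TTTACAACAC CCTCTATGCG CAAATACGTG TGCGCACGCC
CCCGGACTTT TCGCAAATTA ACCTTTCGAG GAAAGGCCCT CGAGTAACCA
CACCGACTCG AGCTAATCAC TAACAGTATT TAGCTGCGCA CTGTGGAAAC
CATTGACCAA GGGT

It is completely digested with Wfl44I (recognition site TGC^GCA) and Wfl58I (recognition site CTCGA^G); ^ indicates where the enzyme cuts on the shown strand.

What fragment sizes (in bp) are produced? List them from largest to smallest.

Wfl44I sites (TGCGCA) start at positions 127, 141, 235.
Wfl44I cuts after base 3 of each site, so after positions 129, 143, 237.
Wfl58I sites (CTCGAG) start at positions 189, 207.
Wfl58I cuts after base 5 of each site (before the last base), so after positions 193, 211.
Combined cut positions: 129, 143, 193, 211, 237.
Linear molecule, 5 cuts → 6 fragments:
  1–129 → 129 bp
  130–143 → 14 bp
  144–193 → 50 bp
  194–211 → 18 bp
  212–237 → 26 bp
  238–264 → 27 bp
Sorted largest to smallest: 129, 50, 27, 26, 18, 14 bp.

129, 50, 27, 26, 18, 14 bp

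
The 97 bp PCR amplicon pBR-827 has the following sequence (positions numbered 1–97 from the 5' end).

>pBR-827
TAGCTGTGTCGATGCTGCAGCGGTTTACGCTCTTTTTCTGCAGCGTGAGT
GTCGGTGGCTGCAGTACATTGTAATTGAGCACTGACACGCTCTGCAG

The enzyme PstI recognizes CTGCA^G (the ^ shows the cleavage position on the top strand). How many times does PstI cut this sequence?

4

CTGCAG occurs starting at positions 15, 38, 59, 92.
PstI cuts at 4 sites.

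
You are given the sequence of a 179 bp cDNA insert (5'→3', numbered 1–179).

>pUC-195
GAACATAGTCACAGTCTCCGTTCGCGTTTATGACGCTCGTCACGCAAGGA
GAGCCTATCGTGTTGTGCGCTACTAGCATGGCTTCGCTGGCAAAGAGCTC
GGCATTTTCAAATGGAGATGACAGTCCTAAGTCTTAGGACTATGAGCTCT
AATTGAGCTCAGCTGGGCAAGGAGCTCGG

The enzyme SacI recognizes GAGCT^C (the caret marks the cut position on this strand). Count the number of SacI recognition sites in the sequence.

GAGCTC occurs starting at positions 95, 144, 155, 172.
SacI cuts at 4 sites.

4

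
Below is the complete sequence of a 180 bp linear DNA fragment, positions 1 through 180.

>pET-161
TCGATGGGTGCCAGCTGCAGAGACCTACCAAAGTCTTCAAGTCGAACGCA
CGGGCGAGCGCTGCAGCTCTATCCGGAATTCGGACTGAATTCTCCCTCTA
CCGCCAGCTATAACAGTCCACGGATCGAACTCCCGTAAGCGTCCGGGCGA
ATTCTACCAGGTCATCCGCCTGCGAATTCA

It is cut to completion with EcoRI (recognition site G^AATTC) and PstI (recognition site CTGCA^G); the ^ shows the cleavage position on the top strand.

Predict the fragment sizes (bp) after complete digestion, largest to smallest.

62, 46, 25, 19, 11, 11, 6 bp

EcoRI sites (GAATTC) start at positions 76, 87, 149, 174.
EcoRI cuts after the first base of each site, so after positions 76, 87, 149, 174.
PstI sites (CTGCAG) start at positions 15, 61.
PstI cuts after base 5 of each site (before the last base), so after positions 19, 65.
Combined cut positions: 19, 65, 76, 87, 149, 174.
Linear molecule, 6 cuts → 7 fragments:
  1–19 → 19 bp
  20–65 → 46 bp
  66–76 → 11 bp
  77–87 → 11 bp
  88–149 → 62 bp
  150–174 → 25 bp
  175–180 → 6 bp
Sorted largest to smallest: 62, 46, 25, 19, 11, 11, 6 bp.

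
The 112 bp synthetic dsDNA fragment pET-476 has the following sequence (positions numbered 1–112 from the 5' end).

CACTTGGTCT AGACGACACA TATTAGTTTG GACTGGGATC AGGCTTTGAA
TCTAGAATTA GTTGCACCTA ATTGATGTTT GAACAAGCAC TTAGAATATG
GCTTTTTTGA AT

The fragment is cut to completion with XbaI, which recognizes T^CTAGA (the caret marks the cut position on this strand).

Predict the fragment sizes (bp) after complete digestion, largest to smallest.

61, 43, 8 bp

XbaI sites (TCTAGA) start at positions 8, 51.
XbaI cuts after the first base of each site, so after positions 8, 51.
Linear molecule, 2 cuts → 3 fragments:
  1–8 → 8 bp
  9–51 → 43 bp
  52–112 → 61 bp
Sorted largest to smallest: 61, 43, 8 bp.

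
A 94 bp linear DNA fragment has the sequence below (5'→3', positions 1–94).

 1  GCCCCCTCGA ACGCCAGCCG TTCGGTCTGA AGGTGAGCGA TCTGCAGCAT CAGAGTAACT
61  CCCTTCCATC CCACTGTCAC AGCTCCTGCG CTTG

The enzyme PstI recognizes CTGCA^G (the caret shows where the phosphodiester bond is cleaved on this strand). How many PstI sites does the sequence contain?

CTGCAG occurs starting at position 42.
PstI cuts at 1 site.

1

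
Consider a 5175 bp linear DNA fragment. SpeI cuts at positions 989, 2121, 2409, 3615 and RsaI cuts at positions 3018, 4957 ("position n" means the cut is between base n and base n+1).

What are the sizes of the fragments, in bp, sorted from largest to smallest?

Combined cut positions (sorted): 989, 2121, 2409, 3018, 3615, 4957.
Linear molecule, 6 cuts → 7 fragments:
  989 − 0 = 989 bp
  2121 − 989 = 1132 bp
  2409 − 2121 = 288 bp
  3018 − 2409 = 609 bp
  3615 − 3018 = 597 bp
  4957 − 3615 = 1342 bp
  5175 − 4957 = 218 bp
Sorted largest to smallest: 1342, 1132, 989, 609, 597, 288, 218 bp.

1342, 1132, 989, 609, 597, 288, 218 bp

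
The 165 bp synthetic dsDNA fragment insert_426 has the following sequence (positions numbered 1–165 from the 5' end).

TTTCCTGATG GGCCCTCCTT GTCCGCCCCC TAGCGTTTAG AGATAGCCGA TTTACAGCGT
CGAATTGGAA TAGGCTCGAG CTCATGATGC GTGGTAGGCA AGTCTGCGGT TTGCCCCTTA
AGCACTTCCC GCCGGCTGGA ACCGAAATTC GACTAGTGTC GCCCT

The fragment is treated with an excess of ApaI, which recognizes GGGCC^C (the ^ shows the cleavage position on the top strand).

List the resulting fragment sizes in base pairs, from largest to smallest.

The ApaI site (GGGCCC) starts at position 10.
ApaI cuts after base 5 of each site (before the last base), so after position 14.
Linear molecule, 1 cut → 2 fragments:
  1–14 → 14 bp
  15–165 → 151 bp
Sorted largest to smallest: 151, 14 bp.

151, 14 bp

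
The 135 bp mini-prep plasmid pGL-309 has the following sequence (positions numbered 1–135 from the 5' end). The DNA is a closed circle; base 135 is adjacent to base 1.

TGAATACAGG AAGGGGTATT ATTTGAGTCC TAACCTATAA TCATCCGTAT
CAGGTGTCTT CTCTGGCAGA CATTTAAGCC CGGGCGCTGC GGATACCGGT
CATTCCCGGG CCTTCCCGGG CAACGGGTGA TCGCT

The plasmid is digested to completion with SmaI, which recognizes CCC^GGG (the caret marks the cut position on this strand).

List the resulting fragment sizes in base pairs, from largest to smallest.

SmaI sites (CCCGGG) start at positions 79, 105, 115.
SmaI cuts after base 3 of each site, so after positions 81, 107, 117.
Circular molecule, 3 cuts → 3 fragments:
  82–107 → 26 bp
  108–117 → 10 bp
  118–135 then 1–81 → 18 + 81 = 99 bp
Sorted largest to smallest: 99, 26, 10 bp.

99, 26, 10 bp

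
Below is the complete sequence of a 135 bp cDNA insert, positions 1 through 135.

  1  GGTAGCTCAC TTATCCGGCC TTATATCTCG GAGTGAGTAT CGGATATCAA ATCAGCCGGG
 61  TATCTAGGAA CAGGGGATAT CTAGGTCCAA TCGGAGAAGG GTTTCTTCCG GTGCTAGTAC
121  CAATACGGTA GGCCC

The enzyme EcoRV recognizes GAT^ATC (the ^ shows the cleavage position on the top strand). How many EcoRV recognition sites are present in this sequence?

GATATC occurs starting at positions 43, 76.
EcoRV cuts at 2 sites.

2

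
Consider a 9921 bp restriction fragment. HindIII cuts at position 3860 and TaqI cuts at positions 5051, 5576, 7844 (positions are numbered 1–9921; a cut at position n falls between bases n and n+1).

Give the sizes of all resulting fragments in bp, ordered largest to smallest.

Combined cut positions (sorted): 3860, 5051, 5576, 7844.
Linear molecule, 4 cuts → 5 fragments:
  3860 − 0 = 3860 bp
  5051 − 3860 = 1191 bp
  5576 − 5051 = 525 bp
  7844 − 5576 = 2268 bp
  9921 − 7844 = 2077 bp
Sorted largest to smallest: 3860, 2268, 2077, 1191, 525 bp.

3860, 2268, 2077, 1191, 525 bp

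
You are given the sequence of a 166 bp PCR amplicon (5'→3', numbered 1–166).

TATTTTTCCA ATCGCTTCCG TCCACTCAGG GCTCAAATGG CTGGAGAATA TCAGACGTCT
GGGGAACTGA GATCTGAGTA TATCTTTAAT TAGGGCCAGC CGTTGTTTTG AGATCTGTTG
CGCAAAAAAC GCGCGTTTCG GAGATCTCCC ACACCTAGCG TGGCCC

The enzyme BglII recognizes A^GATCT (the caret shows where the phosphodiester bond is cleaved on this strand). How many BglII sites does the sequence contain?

3

AGATCT occurs starting at positions 70, 111, 142.
BglII cuts at 3 sites.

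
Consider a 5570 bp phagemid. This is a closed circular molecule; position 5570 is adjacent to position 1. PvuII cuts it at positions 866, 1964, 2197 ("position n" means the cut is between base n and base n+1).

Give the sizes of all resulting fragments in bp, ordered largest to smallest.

Circular molecule, 3 cuts → 3 fragments:
  1964 − 866 = 1098 bp
  2197 − 1964 = 233 bp
  wrap: 5570 − 2197 + 866 = 4239 bp
Sorted largest to smallest: 4239, 1098, 233 bp.

4239, 1098, 233 bp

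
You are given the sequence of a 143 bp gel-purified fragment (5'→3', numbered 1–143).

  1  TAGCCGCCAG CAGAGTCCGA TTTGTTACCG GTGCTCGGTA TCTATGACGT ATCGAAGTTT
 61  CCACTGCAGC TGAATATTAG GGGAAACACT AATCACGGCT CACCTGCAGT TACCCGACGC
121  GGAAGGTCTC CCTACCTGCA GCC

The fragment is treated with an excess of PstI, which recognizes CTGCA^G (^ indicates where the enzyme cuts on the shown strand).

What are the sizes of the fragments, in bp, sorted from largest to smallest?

PstI sites (CTGCAG) start at positions 64, 104, 136.
PstI cuts after base 5 of each site (before the last base), so after positions 68, 108, 140.
Linear molecule, 3 cuts → 4 fragments:
  1–68 → 68 bp
  69–108 → 40 bp
  109–140 → 32 bp
  141–143 → 3 bp
Sorted largest to smallest: 68, 40, 32, 3 bp.

68, 40, 32, 3 bp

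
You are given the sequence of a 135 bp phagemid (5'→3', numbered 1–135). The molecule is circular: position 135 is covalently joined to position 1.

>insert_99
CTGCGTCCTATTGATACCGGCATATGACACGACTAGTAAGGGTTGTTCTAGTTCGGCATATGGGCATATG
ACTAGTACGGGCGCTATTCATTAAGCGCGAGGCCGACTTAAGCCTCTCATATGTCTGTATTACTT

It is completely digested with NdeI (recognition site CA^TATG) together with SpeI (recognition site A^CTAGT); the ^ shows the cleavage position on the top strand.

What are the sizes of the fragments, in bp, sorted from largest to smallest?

NdeI sites (CATATG) start at positions 21, 57, 65, 118.
NdeI cuts after base 2 of each site, so after positions 22, 58, 66, 119.
SpeI sites (ACTAGT) start at positions 32, 71.
SpeI cuts after the first base of each site, so after positions 32, 71.
Combined cut positions: 22, 32, 58, 66, 71, 119.
Circular molecule, 6 cuts → 6 fragments:
  23–32 → 10 bp
  33–58 → 26 bp
  59–66 → 8 bp
  67–71 → 5 bp
  72–119 → 48 bp
  120–135 then 1–22 → 16 + 22 = 38 bp
Sorted largest to smallest: 48, 38, 26, 10, 8, 5 bp.

48, 38, 26, 10, 8, 5 bp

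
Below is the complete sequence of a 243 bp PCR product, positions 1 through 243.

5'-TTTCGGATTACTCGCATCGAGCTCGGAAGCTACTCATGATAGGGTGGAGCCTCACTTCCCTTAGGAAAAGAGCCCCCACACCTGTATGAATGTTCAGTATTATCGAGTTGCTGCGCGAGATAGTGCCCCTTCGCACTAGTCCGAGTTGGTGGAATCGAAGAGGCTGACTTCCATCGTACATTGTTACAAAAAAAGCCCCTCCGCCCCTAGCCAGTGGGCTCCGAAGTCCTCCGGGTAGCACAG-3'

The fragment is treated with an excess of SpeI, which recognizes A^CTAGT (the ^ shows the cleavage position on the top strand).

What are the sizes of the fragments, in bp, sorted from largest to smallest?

135, 108 bp

The SpeI site (ACTAGT) starts at position 135.
SpeI cuts after the first base of each site, so after position 135.
Linear molecule, 1 cut → 2 fragments:
  1–135 → 135 bp
  136–243 → 108 bp
Sorted largest to smallest: 135, 108 bp.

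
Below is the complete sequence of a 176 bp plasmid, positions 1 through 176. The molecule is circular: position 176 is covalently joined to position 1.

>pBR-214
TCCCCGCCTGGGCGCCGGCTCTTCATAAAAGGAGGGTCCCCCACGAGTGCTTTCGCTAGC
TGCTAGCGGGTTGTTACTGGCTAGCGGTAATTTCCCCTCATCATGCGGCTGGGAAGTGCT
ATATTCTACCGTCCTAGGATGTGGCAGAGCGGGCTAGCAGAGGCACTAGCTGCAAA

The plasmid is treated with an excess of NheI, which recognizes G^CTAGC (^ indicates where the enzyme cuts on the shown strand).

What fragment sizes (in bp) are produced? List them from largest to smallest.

78, 73, 18, 7 bp

NheI sites (GCTAGC) start at positions 55, 62, 80, 153.
NheI cuts after the first base of each site, so after positions 55, 62, 80, 153.
Circular molecule, 4 cuts → 4 fragments:
  56–62 → 7 bp
  63–80 → 18 bp
  81–153 → 73 bp
  154–176 then 1–55 → 23 + 55 = 78 bp
Sorted largest to smallest: 78, 73, 18, 7 bp.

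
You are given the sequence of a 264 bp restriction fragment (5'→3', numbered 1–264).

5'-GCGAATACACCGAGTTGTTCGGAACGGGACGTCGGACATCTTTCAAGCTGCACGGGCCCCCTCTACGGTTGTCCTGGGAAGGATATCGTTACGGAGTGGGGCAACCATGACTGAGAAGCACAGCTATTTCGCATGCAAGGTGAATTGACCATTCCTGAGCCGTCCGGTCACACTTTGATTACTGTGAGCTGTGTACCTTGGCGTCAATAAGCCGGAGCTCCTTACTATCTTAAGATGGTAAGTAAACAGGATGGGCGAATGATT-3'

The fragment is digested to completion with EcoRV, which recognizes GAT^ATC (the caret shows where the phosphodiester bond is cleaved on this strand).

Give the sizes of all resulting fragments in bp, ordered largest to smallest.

The EcoRV site (GATATC) starts at position 82.
EcoRV cuts after base 3 of each site, so after position 84.
Linear molecule, 1 cut → 2 fragments:
  1–84 → 84 bp
  85–264 → 180 bp
Sorted largest to smallest: 180, 84 bp.

180, 84 bp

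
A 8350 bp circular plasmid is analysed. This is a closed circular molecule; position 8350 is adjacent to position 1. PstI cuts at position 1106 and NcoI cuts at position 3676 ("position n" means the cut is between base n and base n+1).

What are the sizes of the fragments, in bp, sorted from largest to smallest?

Combined cut positions (sorted): 1106, 3676.
Circular molecule, 2 cuts → 2 fragments:
  3676 − 1106 = 2570 bp
  wrap: 8350 − 3676 + 1106 = 5780 bp
Sorted largest to smallest: 5780, 2570 bp.

5780, 2570 bp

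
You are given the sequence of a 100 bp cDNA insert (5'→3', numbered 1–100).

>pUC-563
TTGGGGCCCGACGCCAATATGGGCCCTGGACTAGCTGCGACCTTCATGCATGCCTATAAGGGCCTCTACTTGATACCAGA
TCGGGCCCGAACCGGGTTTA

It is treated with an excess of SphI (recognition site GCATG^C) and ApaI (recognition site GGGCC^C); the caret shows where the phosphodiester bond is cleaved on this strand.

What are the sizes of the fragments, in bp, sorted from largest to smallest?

The SphI site (GCATGC) starts at position 48.
SphI cuts after base 5 of each site (before the last base), so after position 52.
ApaI sites (GGGCCC) start at positions 4, 21, 83.
ApaI cuts after base 5 of each site (before the last base), so after positions 8, 25, 87.
Combined cut positions: 8, 25, 52, 87.
Linear molecule, 4 cuts → 5 fragments:
  1–8 → 8 bp
  9–25 → 17 bp
  26–52 → 27 bp
  53–87 → 35 bp
  88–100 → 13 bp
Sorted largest to smallest: 35, 27, 17, 13, 8 bp.

35, 27, 17, 13, 8 bp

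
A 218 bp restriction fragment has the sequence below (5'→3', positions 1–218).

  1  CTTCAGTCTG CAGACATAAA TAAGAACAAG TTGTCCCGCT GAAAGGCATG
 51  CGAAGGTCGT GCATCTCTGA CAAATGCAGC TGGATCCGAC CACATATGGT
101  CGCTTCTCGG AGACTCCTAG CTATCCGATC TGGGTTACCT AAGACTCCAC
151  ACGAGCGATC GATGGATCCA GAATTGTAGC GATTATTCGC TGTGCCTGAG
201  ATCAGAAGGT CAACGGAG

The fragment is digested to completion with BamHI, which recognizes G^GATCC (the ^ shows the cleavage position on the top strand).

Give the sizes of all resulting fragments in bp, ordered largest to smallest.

BamHI sites (GGATCC) start at positions 82, 164.
BamHI cuts after the first base of each site, so after positions 82, 164.
Linear molecule, 2 cuts → 3 fragments:
  1–82 → 82 bp
  83–164 → 82 bp
  165–218 → 54 bp
Sorted largest to smallest: 82, 82, 54 bp.

82, 82, 54 bp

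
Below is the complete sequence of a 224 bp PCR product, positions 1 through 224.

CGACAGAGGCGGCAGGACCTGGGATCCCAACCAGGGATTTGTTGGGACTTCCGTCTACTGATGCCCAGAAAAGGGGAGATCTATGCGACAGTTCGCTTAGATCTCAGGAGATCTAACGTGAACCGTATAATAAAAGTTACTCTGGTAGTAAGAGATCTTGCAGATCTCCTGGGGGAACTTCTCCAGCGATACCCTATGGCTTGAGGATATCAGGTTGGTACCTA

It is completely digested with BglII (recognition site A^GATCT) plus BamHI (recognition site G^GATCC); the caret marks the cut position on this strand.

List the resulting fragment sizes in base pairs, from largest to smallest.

BglII sites (AGATCT) start at positions 77, 99, 109, 153, 162.
BglII cuts after the first base of each site, so after positions 77, 99, 109, 153, 162.
The BamHI site (GGATCC) starts at position 22.
BamHI cuts after the first base of each site, so after position 22.
Combined cut positions: 22, 77, 99, 109, 153, 162.
Linear molecule, 6 cuts → 7 fragments:
  1–22 → 22 bp
  23–77 → 55 bp
  78–99 → 22 bp
  100–109 → 10 bp
  110–153 → 44 bp
  154–162 → 9 bp
  163–224 → 62 bp
Sorted largest to smallest: 62, 55, 44, 22, 22, 10, 9 bp.

62, 55, 44, 22, 22, 10, 9 bp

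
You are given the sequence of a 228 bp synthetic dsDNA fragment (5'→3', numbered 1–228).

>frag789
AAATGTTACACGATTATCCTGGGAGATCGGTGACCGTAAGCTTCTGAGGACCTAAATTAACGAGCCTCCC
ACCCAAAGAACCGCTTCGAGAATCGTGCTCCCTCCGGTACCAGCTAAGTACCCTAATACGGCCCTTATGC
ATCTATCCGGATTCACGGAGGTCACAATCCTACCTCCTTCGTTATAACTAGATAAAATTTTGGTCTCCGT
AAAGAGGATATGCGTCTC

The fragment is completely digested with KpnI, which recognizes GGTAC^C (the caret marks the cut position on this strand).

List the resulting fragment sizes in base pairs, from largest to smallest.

118, 110 bp

The KpnI site (GGTACC) starts at position 106.
KpnI cuts after base 5 of each site (before the last base), so after position 110.
Linear molecule, 1 cut → 2 fragments:
  1–110 → 110 bp
  111–228 → 118 bp
Sorted largest to smallest: 118, 110 bp.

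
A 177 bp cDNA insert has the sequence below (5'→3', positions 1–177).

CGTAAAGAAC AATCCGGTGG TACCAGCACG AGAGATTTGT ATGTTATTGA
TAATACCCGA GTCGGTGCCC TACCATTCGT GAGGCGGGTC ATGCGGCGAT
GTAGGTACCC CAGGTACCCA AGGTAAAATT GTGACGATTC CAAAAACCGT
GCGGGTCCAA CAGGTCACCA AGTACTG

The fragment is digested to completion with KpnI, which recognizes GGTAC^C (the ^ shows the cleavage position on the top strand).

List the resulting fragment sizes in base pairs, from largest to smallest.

KpnI sites (GGTACC) start at positions 19, 104, 113.
KpnI cuts after base 5 of each site (before the last base), so after positions 23, 108, 117.
Linear molecule, 3 cuts → 4 fragments:
  1–23 → 23 bp
  24–108 → 85 bp
  109–117 → 9 bp
  118–177 → 60 bp
Sorted largest to smallest: 85, 60, 23, 9 bp.

85, 60, 23, 9 bp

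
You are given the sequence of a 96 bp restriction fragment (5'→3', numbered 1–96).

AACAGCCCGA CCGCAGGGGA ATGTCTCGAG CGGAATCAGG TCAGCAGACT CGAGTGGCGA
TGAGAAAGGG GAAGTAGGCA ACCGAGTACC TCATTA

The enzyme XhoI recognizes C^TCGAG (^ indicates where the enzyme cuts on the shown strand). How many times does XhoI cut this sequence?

CTCGAG occurs starting at positions 25, 49.
XhoI cuts at 2 sites.

2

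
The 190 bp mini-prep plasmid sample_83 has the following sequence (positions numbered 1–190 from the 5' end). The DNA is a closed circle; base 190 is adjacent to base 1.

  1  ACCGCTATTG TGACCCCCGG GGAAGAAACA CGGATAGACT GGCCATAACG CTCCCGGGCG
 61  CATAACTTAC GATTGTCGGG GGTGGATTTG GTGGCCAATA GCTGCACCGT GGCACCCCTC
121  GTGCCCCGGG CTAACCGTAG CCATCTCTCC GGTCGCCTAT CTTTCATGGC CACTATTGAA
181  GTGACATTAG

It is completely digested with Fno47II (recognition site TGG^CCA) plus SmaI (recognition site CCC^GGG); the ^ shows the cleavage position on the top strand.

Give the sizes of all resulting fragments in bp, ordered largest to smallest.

Fno47II sites (TGGCCA) start at positions 40, 92, 167.
Fno47II cuts after base 3 of each site, so after positions 42, 94, 169.
SmaI sites (CCCGGG) start at positions 16, 53, 125.
SmaI cuts after base 3 of each site, so after positions 18, 55, 127.
Combined cut positions: 18, 42, 55, 94, 127, 169.
Circular molecule, 6 cuts → 6 fragments:
  19–42 → 24 bp
  43–55 → 13 bp
  56–94 → 39 bp
  95–127 → 33 bp
  128–169 → 42 bp
  170–190 then 1–18 → 21 + 18 = 39 bp
Sorted largest to smallest: 42, 39, 39, 33, 24, 13 bp.

42, 39, 39, 33, 24, 13 bp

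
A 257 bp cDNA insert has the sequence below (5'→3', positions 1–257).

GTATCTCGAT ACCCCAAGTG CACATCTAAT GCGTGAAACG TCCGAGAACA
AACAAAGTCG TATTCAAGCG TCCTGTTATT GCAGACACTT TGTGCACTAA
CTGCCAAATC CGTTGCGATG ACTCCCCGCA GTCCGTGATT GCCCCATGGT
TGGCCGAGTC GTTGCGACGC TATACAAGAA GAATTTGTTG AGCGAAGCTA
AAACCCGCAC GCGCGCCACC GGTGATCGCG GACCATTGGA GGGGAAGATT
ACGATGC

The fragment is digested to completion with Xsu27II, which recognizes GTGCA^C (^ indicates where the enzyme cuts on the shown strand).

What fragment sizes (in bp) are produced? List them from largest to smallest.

Xsu27II sites (GTGCAC) start at positions 18, 92.
Xsu27II cuts after base 5 of each site (before the last base), so after positions 22, 96.
Linear molecule, 2 cuts → 3 fragments:
  1–22 → 22 bp
  23–96 → 74 bp
  97–257 → 161 bp
Sorted largest to smallest: 161, 74, 22 bp.

161, 74, 22 bp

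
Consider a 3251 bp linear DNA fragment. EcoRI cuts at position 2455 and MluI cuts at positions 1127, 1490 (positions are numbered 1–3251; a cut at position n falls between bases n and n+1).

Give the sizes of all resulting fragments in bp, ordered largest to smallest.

Combined cut positions (sorted): 1127, 1490, 2455.
Linear molecule, 3 cuts → 4 fragments:
  1127 − 0 = 1127 bp
  1490 − 1127 = 363 bp
  2455 − 1490 = 965 bp
  3251 − 2455 = 796 bp
Sorted largest to smallest: 1127, 965, 796, 363 bp.

1127, 965, 796, 363 bp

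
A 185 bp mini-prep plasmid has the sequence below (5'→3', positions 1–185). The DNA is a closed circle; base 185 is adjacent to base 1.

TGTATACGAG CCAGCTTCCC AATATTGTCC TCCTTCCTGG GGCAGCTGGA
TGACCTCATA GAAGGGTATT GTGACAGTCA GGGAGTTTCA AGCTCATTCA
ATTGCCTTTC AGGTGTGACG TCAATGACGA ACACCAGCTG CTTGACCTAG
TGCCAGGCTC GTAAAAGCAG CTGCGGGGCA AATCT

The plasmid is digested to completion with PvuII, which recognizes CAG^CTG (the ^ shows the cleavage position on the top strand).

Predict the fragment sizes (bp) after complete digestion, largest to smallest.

PvuII sites (CAGCTG) start at positions 43, 135, 168.
PvuII cuts after base 3 of each site, so after positions 45, 137, 170.
Circular molecule, 3 cuts → 3 fragments:
  46–137 → 92 bp
  138–170 → 33 bp
  171–185 then 1–45 → 15 + 45 = 60 bp
Sorted largest to smallest: 92, 60, 33 bp.

92, 60, 33 bp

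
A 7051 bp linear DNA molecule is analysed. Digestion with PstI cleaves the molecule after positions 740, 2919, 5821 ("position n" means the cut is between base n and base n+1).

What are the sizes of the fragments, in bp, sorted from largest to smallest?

2902, 2179, 1230, 740 bp

Linear molecule, 3 cuts → 4 fragments:
  740 − 0 = 740 bp
  2919 − 740 = 2179 bp
  5821 − 2919 = 2902 bp
  7051 − 5821 = 1230 bp
Sorted largest to smallest: 2902, 2179, 1230, 740 bp.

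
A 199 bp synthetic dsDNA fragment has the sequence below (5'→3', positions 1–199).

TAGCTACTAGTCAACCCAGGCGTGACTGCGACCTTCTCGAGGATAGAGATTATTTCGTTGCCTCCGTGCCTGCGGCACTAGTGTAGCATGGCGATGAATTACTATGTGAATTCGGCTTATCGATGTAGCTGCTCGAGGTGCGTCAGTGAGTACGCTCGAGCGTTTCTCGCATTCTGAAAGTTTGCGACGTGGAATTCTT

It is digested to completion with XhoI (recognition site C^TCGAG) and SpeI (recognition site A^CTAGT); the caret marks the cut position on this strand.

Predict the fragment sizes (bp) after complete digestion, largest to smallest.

XhoI sites (CTCGAG) start at positions 36, 132, 155.
XhoI cuts after the first base of each site, so after positions 36, 132, 155.
SpeI sites (ACTAGT) start at positions 6, 77.
SpeI cuts after the first base of each site, so after positions 6, 77.
Combined cut positions: 6, 36, 77, 132, 155.
Linear molecule, 5 cuts → 6 fragments:
  1–6 → 6 bp
  7–36 → 30 bp
  37–77 → 41 bp
  78–132 → 55 bp
  133–155 → 23 bp
  156–199 → 44 bp
Sorted largest to smallest: 55, 44, 41, 30, 23, 6 bp.

55, 44, 41, 30, 23, 6 bp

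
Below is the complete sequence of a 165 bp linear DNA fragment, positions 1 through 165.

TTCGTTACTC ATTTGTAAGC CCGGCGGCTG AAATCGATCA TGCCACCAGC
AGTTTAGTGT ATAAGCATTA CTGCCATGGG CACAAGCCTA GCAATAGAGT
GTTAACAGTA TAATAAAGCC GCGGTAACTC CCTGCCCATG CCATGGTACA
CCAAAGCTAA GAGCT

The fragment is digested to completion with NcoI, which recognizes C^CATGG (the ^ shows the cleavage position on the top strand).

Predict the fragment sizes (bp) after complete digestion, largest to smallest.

74, 67, 24 bp

NcoI sites (CCATGG) start at positions 74, 141.
NcoI cuts after the first base of each site, so after positions 74, 141.
Linear molecule, 2 cuts → 3 fragments:
  1–74 → 74 bp
  75–141 → 67 bp
  142–165 → 24 bp
Sorted largest to smallest: 74, 67, 24 bp.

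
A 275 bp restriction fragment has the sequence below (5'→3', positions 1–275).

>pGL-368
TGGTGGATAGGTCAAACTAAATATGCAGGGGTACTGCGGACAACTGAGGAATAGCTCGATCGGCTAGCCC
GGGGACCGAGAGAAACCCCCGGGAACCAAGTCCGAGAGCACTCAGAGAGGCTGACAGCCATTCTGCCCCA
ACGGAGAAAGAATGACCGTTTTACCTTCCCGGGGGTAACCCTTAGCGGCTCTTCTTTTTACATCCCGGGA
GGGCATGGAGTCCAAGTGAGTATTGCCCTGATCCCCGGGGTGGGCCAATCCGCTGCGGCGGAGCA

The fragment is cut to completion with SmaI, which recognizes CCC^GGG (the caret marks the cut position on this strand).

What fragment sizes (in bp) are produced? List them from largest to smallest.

80, 70, 40, 36, 29, 20 bp

SmaI sites (CCCGGG) start at positions 68, 88, 168, 204, 244.
SmaI cuts after base 3 of each site, so after positions 70, 90, 170, 206, 246.
Linear molecule, 5 cuts → 6 fragments:
  1–70 → 70 bp
  71–90 → 20 bp
  91–170 → 80 bp
  171–206 → 36 bp
  207–246 → 40 bp
  247–275 → 29 bp
Sorted largest to smallest: 80, 70, 40, 36, 29, 20 bp.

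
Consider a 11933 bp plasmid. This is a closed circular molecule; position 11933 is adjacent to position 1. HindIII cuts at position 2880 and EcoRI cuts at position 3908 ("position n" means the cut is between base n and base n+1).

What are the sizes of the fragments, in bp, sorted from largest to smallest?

Combined cut positions (sorted): 2880, 3908.
Circular molecule, 2 cuts → 2 fragments:
  3908 − 2880 = 1028 bp
  wrap: 11933 − 3908 + 2880 = 10905 bp
Sorted largest to smallest: 10905, 1028 bp.

10905, 1028 bp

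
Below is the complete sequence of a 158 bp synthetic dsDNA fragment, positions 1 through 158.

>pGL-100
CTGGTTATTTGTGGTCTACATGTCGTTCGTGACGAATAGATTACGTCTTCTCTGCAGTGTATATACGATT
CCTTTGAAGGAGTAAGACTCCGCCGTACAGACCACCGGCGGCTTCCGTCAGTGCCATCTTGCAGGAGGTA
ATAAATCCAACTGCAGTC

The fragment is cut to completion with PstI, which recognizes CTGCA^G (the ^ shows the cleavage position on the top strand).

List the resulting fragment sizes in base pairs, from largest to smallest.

99, 56, 3 bp

PstI sites (CTGCAG) start at positions 52, 151.
PstI cuts after base 5 of each site (before the last base), so after positions 56, 155.
Linear molecule, 2 cuts → 3 fragments:
  1–56 → 56 bp
  57–155 → 99 bp
  156–158 → 3 bp
Sorted largest to smallest: 99, 56, 3 bp.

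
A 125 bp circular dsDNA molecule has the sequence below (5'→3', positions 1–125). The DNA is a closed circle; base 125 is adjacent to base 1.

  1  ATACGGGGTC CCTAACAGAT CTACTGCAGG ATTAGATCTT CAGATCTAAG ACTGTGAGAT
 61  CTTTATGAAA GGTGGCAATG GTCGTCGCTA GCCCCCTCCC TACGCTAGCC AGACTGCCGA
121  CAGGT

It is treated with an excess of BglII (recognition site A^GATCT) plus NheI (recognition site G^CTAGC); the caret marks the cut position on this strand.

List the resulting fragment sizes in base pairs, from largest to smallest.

38, 30, 17, 17, 15, 8 bp

BglII sites (AGATCT) start at positions 17, 34, 42, 57.
BglII cuts after the first base of each site, so after positions 17, 34, 42, 57.
NheI sites (GCTAGC) start at positions 87, 104.
NheI cuts after the first base of each site, so after positions 87, 104.
Combined cut positions: 17, 34, 42, 57, 87, 104.
Circular molecule, 6 cuts → 6 fragments:
  18–34 → 17 bp
  35–42 → 8 bp
  43–57 → 15 bp
  58–87 → 30 bp
  88–104 → 17 bp
  105–125 then 1–17 → 21 + 17 = 38 bp
Sorted largest to smallest: 38, 30, 17, 17, 15, 8 bp.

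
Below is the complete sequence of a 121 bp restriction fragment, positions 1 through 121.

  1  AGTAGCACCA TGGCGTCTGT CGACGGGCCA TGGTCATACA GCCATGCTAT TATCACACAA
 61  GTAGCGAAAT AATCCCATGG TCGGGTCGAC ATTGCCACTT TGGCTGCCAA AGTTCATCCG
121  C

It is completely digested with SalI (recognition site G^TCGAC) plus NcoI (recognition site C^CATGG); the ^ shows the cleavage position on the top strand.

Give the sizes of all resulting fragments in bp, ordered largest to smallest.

47, 36, 11, 10, 9, 8 bp

SalI sites (GTCGAC) start at positions 19, 85.
SalI cuts after the first base of each site, so after positions 19, 85.
NcoI sites (CCATGG) start at positions 8, 28, 75.
NcoI cuts after the first base of each site, so after positions 8, 28, 75.
Combined cut positions: 8, 19, 28, 75, 85.
Linear molecule, 5 cuts → 6 fragments:
  1–8 → 8 bp
  9–19 → 11 bp
  20–28 → 9 bp
  29–75 → 47 bp
  76–85 → 10 bp
  86–121 → 36 bp
Sorted largest to smallest: 47, 36, 11, 10, 9, 8 bp.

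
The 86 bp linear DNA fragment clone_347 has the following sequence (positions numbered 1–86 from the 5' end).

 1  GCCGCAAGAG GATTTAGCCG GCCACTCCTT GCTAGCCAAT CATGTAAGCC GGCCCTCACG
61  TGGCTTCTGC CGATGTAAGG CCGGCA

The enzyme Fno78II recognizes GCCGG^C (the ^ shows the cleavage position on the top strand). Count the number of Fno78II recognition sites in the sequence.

GCCGGC occurs starting at positions 17, 48, 80.
Fno78II cuts at 3 sites.

3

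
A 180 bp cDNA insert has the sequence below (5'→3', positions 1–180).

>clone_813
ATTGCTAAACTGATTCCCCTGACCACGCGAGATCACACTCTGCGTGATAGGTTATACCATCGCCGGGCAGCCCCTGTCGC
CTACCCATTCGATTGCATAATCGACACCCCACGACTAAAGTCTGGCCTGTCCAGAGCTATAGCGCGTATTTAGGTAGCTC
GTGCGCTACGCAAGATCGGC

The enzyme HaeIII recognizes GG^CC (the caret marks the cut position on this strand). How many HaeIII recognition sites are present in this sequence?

GGCC occurs starting at position 124.
HaeIII cuts at 1 site.

1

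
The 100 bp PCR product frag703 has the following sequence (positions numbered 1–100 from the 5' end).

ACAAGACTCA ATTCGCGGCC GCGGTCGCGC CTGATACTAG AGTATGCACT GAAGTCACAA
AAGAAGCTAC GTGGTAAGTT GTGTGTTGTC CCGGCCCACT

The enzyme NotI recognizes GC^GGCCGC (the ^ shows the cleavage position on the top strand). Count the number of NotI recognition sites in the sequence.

1

GCGGCCGC occurs starting at position 15.
NotI cuts at 1 site.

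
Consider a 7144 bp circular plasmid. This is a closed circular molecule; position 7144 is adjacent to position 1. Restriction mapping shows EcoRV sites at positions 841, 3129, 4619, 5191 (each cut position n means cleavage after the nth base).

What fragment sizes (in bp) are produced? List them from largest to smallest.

Circular molecule, 4 cuts → 4 fragments:
  3129 − 841 = 2288 bp
  4619 − 3129 = 1490 bp
  5191 − 4619 = 572 bp
  wrap: 7144 − 5191 + 841 = 2794 bp
Sorted largest to smallest: 2794, 2288, 1490, 572 bp.

2794, 2288, 1490, 572 bp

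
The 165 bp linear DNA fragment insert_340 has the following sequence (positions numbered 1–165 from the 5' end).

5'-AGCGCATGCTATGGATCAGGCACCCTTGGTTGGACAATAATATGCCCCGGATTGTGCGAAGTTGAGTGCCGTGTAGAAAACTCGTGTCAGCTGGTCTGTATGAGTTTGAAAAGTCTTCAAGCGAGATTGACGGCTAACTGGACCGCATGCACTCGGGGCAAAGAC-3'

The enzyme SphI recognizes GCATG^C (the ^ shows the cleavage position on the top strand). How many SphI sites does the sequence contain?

2

GCATGC occurs starting at positions 4, 145.
SphI cuts at 2 sites.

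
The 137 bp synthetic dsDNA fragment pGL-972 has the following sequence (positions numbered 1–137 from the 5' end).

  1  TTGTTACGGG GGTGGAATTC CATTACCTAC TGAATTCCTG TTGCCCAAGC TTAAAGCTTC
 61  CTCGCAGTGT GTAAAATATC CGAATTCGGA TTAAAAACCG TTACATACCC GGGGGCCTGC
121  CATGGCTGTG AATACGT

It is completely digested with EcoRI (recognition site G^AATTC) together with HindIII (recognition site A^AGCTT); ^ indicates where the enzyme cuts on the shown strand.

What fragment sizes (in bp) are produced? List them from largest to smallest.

EcoRI sites (GAATTC) start at positions 15, 32, 82.
EcoRI cuts after the first base of each site, so after positions 15, 32, 82.
HindIII sites (AAGCTT) start at positions 47, 54.
HindIII cuts after the first base of each site, so after positions 47, 54.
Combined cut positions: 15, 32, 47, 54, 82.
Linear molecule, 5 cuts → 6 fragments:
  1–15 → 15 bp
  16–32 → 17 bp
  33–47 → 15 bp
  48–54 → 7 bp
  55–82 → 28 bp
  83–137 → 55 bp
Sorted largest to smallest: 55, 28, 17, 15, 15, 7 bp.

55, 28, 17, 15, 15, 7 bp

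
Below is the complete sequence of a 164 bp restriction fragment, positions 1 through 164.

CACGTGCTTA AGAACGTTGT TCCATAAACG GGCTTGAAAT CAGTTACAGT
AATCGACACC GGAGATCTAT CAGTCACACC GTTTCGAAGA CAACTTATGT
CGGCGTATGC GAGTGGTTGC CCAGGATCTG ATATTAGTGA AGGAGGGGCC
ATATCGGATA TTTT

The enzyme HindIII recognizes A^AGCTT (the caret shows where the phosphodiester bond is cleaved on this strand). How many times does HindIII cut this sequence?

0

No occurrence of AAGCTT is present in the sequence.
HindIII does not cut: 0 sites.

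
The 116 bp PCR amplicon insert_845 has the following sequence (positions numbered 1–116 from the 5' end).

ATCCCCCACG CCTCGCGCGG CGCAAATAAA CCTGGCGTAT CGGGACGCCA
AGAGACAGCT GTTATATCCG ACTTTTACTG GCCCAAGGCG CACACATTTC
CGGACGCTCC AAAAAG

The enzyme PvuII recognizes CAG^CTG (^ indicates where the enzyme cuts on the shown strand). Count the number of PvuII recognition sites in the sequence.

1

CAGCTG occurs starting at position 56.
PvuII cuts at 1 site.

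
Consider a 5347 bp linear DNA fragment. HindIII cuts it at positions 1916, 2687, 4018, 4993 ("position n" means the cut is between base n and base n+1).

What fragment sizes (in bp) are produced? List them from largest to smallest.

1916, 1331, 975, 771, 354 bp

Linear molecule, 4 cuts → 5 fragments:
  1916 − 0 = 1916 bp
  2687 − 1916 = 771 bp
  4018 − 2687 = 1331 bp
  4993 − 4018 = 975 bp
  5347 − 4993 = 354 bp
Sorted largest to smallest: 1916, 1331, 975, 771, 354 bp.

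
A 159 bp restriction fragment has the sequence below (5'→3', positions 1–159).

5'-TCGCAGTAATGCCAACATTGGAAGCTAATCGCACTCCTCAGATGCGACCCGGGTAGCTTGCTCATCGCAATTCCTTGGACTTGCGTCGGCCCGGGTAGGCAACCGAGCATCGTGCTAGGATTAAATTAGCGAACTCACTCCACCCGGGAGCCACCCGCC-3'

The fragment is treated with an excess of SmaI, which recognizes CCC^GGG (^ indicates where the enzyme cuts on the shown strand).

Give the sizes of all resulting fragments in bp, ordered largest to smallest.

SmaI sites (CCCGGG) start at positions 48, 90, 143.
SmaI cuts after base 3 of each site, so after positions 50, 92, 145.
Linear molecule, 3 cuts → 4 fragments:
  1–50 → 50 bp
  51–92 → 42 bp
  93–145 → 53 bp
  146–159 → 14 bp
Sorted largest to smallest: 53, 50, 42, 14 bp.

53, 50, 42, 14 bp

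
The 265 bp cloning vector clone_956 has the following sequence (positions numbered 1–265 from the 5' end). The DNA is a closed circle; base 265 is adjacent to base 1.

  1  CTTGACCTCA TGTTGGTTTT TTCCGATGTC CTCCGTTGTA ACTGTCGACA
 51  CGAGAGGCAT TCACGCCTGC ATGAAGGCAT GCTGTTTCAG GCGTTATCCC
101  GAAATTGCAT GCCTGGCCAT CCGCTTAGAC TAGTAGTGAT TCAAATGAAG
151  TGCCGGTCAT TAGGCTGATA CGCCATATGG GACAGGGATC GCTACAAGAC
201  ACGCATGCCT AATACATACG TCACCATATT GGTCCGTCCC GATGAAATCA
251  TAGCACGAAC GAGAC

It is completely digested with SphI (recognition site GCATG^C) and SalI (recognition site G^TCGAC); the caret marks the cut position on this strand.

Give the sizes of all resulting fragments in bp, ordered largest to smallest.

SphI sites (GCATGC) start at positions 77, 107, 203.
SphI cuts after base 5 of each site (before the last base), so after positions 81, 111, 207.
The SalI site (GTCGAC) starts at position 44.
SalI cuts after the first base of each site, so after position 44.
Combined cut positions: 44, 81, 111, 207.
Circular molecule, 4 cuts → 4 fragments:
  45–81 → 37 bp
  82–111 → 30 bp
  112–207 → 96 bp
  208–265 then 1–44 → 58 + 44 = 102 bp
Sorted largest to smallest: 102, 96, 37, 30 bp.

102, 96, 37, 30 bp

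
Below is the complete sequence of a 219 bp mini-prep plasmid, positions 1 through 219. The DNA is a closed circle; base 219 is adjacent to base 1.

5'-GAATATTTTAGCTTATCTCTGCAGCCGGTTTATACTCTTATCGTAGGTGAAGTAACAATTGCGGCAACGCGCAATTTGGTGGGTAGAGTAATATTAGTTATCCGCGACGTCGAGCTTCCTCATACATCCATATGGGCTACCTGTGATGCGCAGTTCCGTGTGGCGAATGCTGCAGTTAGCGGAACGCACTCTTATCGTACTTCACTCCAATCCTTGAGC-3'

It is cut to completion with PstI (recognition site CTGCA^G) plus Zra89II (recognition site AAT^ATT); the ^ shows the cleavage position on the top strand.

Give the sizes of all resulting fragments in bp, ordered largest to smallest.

82, 69, 49, 19 bp

PstI sites (CTGCAG) start at positions 19, 170.
PstI cuts after base 5 of each site (before the last base), so after positions 23, 174.
Zra89II sites (AATATT) start at positions 2, 90.
Zra89II cuts after base 3 of each site, so after positions 4, 92.
Combined cut positions: 4, 23, 92, 174.
Circular molecule, 4 cuts → 4 fragments:
  5–23 → 19 bp
  24–92 → 69 bp
  93–174 → 82 bp
  175–219 then 1–4 → 45 + 4 = 49 bp
Sorted largest to smallest: 82, 69, 49, 19 bp.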